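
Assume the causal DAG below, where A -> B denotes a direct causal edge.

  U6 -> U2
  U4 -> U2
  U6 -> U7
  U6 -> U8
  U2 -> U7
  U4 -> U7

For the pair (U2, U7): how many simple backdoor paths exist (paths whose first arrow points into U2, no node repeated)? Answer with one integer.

A backdoor path from U2 to U7 is any simple undirected path whose first edge points into U2 (i.e. leaves U2 via a parent).
Parents of U2: {U4, U6}.
Enumerating:
  P1: U2 <- U4 -> U7
  P2: U2 <- U6 -> U7
That exhausts the simple backdoor paths. Count: 2.

2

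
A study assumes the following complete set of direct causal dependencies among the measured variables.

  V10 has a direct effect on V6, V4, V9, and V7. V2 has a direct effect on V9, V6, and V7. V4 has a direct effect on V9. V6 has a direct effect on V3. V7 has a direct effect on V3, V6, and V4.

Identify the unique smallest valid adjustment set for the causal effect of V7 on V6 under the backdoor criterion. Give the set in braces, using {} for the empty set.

{V10, V2}

Variables eligible for adjustment (non-descendants of V7, excluding V7 and V6): {V10, V2}.
Backdoor paths from V7 to V6:
  P1: V7 <- V2 -> V6
  P2: V7 <- V2 -> V9 <- V10 -> V6
  P3: V7 <- V2 -> V9 <- V4 <- V10 -> V6
  P4: V7 <- V10 -> V4 -> V9 <- V2 -> V6
  P5: V7 <- V10 -> V6
  P6: V7 <- V10 -> V9 <- V2 -> V6
The empty set is not sufficient: P1 (V7 <- V2 -> V6) has no collider blocking it and no conditioned non-collider, so it is open.
Try {V10, V2}:
  P1: blocked at fork node V2 ∈ conditioning set.
  P2: blocked at fork node V2 ∈ conditioning set.
  P3: blocked at fork node V2 ∈ conditioning set.
  P4: blocked at fork node V10 ∈ conditioning set.
  P5: blocked at fork node V10 ∈ conditioning set.
  P6: blocked at fork node V10 ∈ conditioning set.
{V10, V2} contains no descendant of V7 and blocks every backdoor path.
Every element of {V10, V2} is needed (dropping V10 leaves P5 open; dropping V2 leaves P1 open), so no proper subset is valid.
Among all size-2 subsets of the eligible variables, only {V10, V2} blocks every backdoor path, so it is the unique smallest valid adjustment set.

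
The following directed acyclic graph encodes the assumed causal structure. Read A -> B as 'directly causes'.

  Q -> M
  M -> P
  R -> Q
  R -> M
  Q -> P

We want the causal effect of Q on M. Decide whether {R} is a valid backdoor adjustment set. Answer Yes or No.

Backdoor paths from Q to M (paths whose first edge points into Q):
  P1: Q <- R -> M
Condition 1 (no descendant of Q in the set): holds — descendants of Q are {M, P}; none are in {R}.
Condition 2 (every backdoor path blocked by {R}):
  P1: blocked at fork node R ∈ conditioning set.
{R} satisfies the backdoor criterion.

Yes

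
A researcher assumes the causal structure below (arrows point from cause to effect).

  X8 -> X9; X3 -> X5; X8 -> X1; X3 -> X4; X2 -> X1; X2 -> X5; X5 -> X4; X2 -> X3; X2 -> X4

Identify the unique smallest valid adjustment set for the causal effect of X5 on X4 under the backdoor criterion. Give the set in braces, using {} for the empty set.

{X2, X3}

Variables eligible for adjustment (non-descendants of X5, excluding X5 and X4): {X1, X2, X3, X8, X9}.
Backdoor paths from X5 to X4:
  P1: X5 <- X2 -> X3 -> X4
  P2: X5 <- X2 -> X4
  P3: X5 <- X3 <- X2 -> X4
  P4: X5 <- X3 -> X4
The empty set is not sufficient: P1 (X5 <- X2 -> X3 -> X4) has no collider blocking it and no conditioned non-collider, so it is open.
Try {X2, X3}:
  P1: blocked at fork node X2 ∈ conditioning set.
  P2: blocked at fork node X2 ∈ conditioning set.
  P3: blocked at chain node X3 ∈ conditioning set.
  P4: blocked at fork node X3 ∈ conditioning set.
{X2, X3} contains no descendant of X5 and blocks every backdoor path.
Every element of {X2, X3} is needed (dropping X2 leaves P2 open; dropping X3 leaves P4 open), so no proper subset is valid.
Among all size-2 subsets of the eligible variables, only {X2, X3} blocks every backdoor path, so it is the unique smallest valid adjustment set.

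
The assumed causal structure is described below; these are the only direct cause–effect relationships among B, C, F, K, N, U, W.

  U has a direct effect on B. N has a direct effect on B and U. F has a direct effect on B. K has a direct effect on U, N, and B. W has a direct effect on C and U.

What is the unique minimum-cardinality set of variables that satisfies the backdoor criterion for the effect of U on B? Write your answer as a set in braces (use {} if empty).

{K, N}

Variables eligible for adjustment (non-descendants of U, excluding U and B): {C, F, K, N, W}.
Backdoor paths from U to B:
  P1: U <- K -> N -> B
  P2: U <- K -> B
  P3: U <- N <- K -> B
  P4: U <- N -> B
The empty set is not sufficient: P1 (U <- K -> N -> B) has no collider blocking it and no conditioned non-collider, so it is open.
Try {K, N}:
  P1: blocked at fork node K ∈ conditioning set.
  P2: blocked at fork node K ∈ conditioning set.
  P3: blocked at chain node N ∈ conditioning set.
  P4: blocked at fork node N ∈ conditioning set.
{K, N} contains no descendant of U and blocks every backdoor path.
Every element of {K, N} is needed (dropping K leaves P2 open; dropping N leaves P4 open), so no proper subset is valid.
Among all size-2 subsets of the eligible variables, only {K, N} blocks every backdoor path, so it is the unique smallest valid adjustment set.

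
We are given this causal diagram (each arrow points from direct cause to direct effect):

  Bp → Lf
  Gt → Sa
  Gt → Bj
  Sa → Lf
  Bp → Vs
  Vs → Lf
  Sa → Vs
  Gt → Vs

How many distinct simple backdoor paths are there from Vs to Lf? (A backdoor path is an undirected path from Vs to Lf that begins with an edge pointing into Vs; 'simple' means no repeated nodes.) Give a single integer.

A backdoor path from Vs to Lf is any simple undirected path whose first edge points into Vs (i.e. leaves Vs via a parent).
Parents of Vs: {Bp, Gt, Sa}.
Enumerating:
  P1: Vs <- Bp -> Lf
  P2: Vs <- Gt -> Sa -> Lf
  P3: Vs <- Sa -> Lf
That exhausts the simple backdoor paths. Count: 3.

3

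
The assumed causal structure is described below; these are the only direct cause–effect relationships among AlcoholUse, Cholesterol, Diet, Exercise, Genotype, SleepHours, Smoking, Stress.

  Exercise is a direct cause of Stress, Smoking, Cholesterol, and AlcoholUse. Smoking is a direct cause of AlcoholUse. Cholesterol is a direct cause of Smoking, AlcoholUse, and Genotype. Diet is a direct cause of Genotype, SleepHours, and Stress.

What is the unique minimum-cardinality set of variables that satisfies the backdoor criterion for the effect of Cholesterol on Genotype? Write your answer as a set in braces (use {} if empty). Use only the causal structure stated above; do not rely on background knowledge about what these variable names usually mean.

{}

Variables eligible for adjustment (non-descendants of Cholesterol, excluding Cholesterol and Genotype): {Diet, Exercise, SleepHours, Stress}.
Backdoor paths from Cholesterol to Genotype:
  P1: Cholesterol <- Exercise -> Stress <- Diet -> Genotype
Each backdoor path contains an unconditioned collider, so every path is already blocked with the empty conditioning set:
  P1: blocked at collider Stress (neither it nor any descendant is in the conditioning set).
The empty set is therefore the unique smallest valid set.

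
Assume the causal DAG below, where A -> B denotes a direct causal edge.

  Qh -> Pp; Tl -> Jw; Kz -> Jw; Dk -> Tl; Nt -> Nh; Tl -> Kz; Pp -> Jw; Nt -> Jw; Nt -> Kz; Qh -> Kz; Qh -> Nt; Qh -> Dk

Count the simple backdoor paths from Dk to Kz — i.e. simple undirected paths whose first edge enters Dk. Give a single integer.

7

A backdoor path from Dk to Kz is any simple undirected path whose first edge points into Dk (i.e. leaves Dk via a parent).
Parents of Dk: {Qh}.
Enumerating:
  P1: Dk <- Qh -> Nt -> Kz
  P2: Dk <- Qh -> Nt -> Jw <- Tl -> Kz
  P3: Dk <- Qh -> Nt -> Jw <- Kz
  P4: Dk <- Qh -> Pp -> Jw <- Nt -> Kz
  P5: Dk <- Qh -> Pp -> Jw <- Tl -> Kz
  P6: Dk <- Qh -> Pp -> Jw <- Kz
  P7: Dk <- Qh -> Kz
That exhausts the simple backdoor paths. Count: 7.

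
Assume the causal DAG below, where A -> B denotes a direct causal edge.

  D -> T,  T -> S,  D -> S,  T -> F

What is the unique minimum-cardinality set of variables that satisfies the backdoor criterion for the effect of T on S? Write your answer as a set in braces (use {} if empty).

Variables eligible for adjustment (non-descendants of T, excluding T and S): {D}.
Backdoor paths from T to S:
  P1: T <- D -> S
The empty set is not sufficient: P1 (T <- D -> S) has no collider blocking it and no conditioned non-collider, so it is open.
Try {D}:
  P1: blocked at fork node D ∈ conditioning set.
{D} contains no descendant of T and blocks every backdoor path.
{D} is the unique smallest valid adjustment set.

{D}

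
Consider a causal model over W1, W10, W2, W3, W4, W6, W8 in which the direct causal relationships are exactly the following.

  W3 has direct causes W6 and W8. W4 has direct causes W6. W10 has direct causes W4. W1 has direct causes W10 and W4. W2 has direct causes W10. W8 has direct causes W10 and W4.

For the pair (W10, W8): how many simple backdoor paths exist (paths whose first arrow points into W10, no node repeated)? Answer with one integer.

A backdoor path from W10 to W8 is any simple undirected path whose first edge points into W10 (i.e. leaves W10 via a parent).
Parents of W10: {W4}.
Enumerating:
  P1: W10 <- W4 <- W6 -> W3 <- W8
  P2: W10 <- W4 -> W8
That exhausts the simple backdoor paths. Count: 2.

2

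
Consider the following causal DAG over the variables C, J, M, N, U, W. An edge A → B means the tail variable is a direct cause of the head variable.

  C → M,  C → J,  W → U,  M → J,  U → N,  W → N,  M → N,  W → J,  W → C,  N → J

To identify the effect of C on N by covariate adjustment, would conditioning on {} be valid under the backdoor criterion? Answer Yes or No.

No

Backdoor paths from C to N (paths whose first edge points into C):
  P1: C <- W -> U -> N
  P2: C <- W -> N
  P3: C <- W -> J <- M -> N
  P4: C <- W -> J <- N
Condition 1 (no descendant of C in the set): holds — descendants of C are {J, M, N}; none are in {}.
Condition 2 (every backdoor path blocked by {}):
  P1: open — no interior node is in the conditioning set.
  P2: open — no interior node is in the conditioning set.
  P3: blocked at collider J (neither it nor any descendant is in the conditioning set).
  P4: blocked at collider J (neither it nor any descendant is in the conditioning set).
{} does not satisfy the backdoor criterion.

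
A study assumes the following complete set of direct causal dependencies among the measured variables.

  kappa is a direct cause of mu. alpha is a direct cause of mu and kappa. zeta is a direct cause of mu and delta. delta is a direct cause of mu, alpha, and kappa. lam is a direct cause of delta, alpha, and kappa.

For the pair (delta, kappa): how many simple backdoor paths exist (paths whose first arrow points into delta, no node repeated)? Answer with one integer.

A backdoor path from delta to kappa is any simple undirected path whose first edge points into delta (i.e. leaves delta via a parent).
Parents of delta: {lam, zeta}.
Enumerating:
  P1: delta <- lam -> alpha -> kappa
  P2: delta <- lam -> alpha -> mu <- kappa
  P3: delta <- lam -> kappa
  P4: delta <- zeta -> mu <- alpha <- lam -> kappa
  P5: delta <- zeta -> mu <- alpha -> kappa
  P6: delta <- zeta -> mu <- kappa
That exhausts the simple backdoor paths. Count: 6.

6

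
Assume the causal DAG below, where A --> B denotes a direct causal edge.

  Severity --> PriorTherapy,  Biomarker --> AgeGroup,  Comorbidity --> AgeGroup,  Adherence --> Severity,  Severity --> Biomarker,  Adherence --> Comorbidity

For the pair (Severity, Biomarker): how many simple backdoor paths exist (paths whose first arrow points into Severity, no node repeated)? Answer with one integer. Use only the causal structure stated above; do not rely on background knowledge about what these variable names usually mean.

A backdoor path from Severity to Biomarker is any simple undirected path whose first edge points into Severity (i.e. leaves Severity via a parent).
Parents of Severity: {Adherence}.
Enumerating:
  P1: Severity <- Adherence -> Comorbidity -> AgeGroup <- Biomarker
That exhausts the simple backdoor paths. Count: 1.

1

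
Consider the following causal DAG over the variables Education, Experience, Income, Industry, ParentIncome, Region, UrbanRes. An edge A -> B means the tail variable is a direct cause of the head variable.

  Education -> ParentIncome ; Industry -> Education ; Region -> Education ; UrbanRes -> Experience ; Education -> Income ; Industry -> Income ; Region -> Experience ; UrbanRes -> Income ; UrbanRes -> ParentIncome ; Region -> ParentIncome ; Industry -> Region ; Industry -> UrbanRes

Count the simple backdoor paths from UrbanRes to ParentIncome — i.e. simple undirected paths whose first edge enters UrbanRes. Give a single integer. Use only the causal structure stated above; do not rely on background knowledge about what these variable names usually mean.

6

A backdoor path from UrbanRes to ParentIncome is any simple undirected path whose first edge points into UrbanRes (i.e. leaves UrbanRes via a parent).
Parents of UrbanRes: {Industry}.
Enumerating:
  P1: UrbanRes <- Industry -> Region -> Education -> ParentIncome
  P2: UrbanRes <- Industry -> Region -> ParentIncome
  P3: UrbanRes <- Industry -> Education <- Region -> ParentIncome
  P4: UrbanRes <- Industry -> Education -> ParentIncome
  P5: UrbanRes <- Industry -> Income <- Education <- Region -> ParentIncome
  P6: UrbanRes <- Industry -> Income <- Education -> ParentIncome
That exhausts the simple backdoor paths. Count: 6.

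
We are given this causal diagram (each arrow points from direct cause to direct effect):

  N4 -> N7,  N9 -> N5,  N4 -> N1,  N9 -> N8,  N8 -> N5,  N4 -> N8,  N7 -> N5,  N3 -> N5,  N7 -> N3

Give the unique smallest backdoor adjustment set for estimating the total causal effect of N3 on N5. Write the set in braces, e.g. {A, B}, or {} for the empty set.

Variables eligible for adjustment (non-descendants of N3, excluding N3 and N5): {N1, N4, N7, N8, N9}.
Backdoor paths from N3 to N5:
  P1: N3 <- N7 <- N4 -> N8 <- N9 -> N5
  P2: N3 <- N7 <- N4 -> N8 -> N5
  P3: N3 <- N7 -> N5
The empty set is not sufficient: P2 (N3 <- N7 <- N4 -> N8 -> N5) has no collider blocking it and no conditioned non-collider, so it is open.
Try {N7}:
  P1: blocked at chain node N7 ∈ conditioning set.
  P2: blocked at chain node N7 ∈ conditioning set.
  P3: blocked at fork node N7 ∈ conditioning set.
{N7} contains no descendant of N3 and blocks every backdoor path.
No other singleton works — e.g. {N9} leaves P2 open — so {N7} is the unique smallest valid adjustment set.

{N7}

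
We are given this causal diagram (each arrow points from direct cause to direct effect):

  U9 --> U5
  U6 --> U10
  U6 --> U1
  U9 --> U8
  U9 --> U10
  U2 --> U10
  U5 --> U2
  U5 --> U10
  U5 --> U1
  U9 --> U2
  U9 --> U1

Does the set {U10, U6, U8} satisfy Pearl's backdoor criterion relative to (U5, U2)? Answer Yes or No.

No

Backdoor paths from U5 to U2 (paths whose first edge points into U5):
  P1: U5 <- U9 -> U2
  P2: U5 <- U9 -> U10 <- U2
  P3: U5 <- U9 -> U1 <- U6 -> U10 <- U2
Condition 1 (no descendant of U5 in the set): FAILS — U10 is a descendant of U5.
Condition 2 (every backdoor path blocked by {U10, U6, U8}):
  P1: open — no interior node is in the conditioning set.
  P2: open — collider(s) U10 are conditioned on (or have a conditioned descendant) and no non-collider on the path is in the set.
  P3: blocked at collider U1 (neither it nor any descendant is in the conditioning set).
{U10, U6, U8} does not satisfy the backdoor criterion.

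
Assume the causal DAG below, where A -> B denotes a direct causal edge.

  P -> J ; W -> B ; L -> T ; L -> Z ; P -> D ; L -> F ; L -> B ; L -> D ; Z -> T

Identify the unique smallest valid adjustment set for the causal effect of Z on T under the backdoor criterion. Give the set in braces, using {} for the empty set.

{L}

Variables eligible for adjustment (non-descendants of Z, excluding Z and T): {B, D, F, J, L, P, W}.
Backdoor paths from Z to T:
  P1: Z <- L -> T
The empty set is not sufficient: P1 (Z <- L -> T) has no collider blocking it and no conditioned non-collider, so it is open.
Try {L}:
  P1: blocked at fork node L ∈ conditioning set.
{L} contains no descendant of Z and blocks every backdoor path.
No other singleton works — e.g. {P} leaves P1 open — so {L} is the unique smallest valid adjustment set.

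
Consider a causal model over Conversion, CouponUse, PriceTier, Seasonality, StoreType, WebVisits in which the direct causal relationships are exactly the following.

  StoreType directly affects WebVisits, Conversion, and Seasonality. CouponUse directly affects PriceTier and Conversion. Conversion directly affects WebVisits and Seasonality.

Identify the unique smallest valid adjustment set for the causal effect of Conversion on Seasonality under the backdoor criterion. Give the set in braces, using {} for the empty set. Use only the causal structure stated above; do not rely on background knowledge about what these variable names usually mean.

{StoreType}

Variables eligible for adjustment (non-descendants of Conversion, excluding Conversion and Seasonality): {CouponUse, PriceTier, StoreType}.
Backdoor paths from Conversion to Seasonality:
  P1: Conversion <- StoreType -> Seasonality
The empty set is not sufficient: P1 (Conversion <- StoreType -> Seasonality) has no collider blocking it and no conditioned non-collider, so it is open.
Try {StoreType}:
  P1: blocked at fork node StoreType ∈ conditioning set.
{StoreType} contains no descendant of Conversion and blocks every backdoor path.
No other singleton works — e.g. {CouponUse} leaves P1 open — so {StoreType} is the unique smallest valid adjustment set.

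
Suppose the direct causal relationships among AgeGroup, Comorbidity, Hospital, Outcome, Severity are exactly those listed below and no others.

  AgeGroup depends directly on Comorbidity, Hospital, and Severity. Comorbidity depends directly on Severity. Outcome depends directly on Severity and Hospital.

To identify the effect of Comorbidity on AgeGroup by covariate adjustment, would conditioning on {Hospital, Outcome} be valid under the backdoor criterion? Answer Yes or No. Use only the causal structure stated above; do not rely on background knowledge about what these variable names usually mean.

No

Backdoor paths from Comorbidity to AgeGroup (paths whose first edge points into Comorbidity):
  P1: Comorbidity <- Severity -> Outcome <- Hospital -> AgeGroup
  P2: Comorbidity <- Severity -> AgeGroup
Condition 1 (no descendant of Comorbidity in the set): holds — descendants of Comorbidity are {AgeGroup}; none are in {Hospital, Outcome}.
Condition 2 (every backdoor path blocked by {Hospital, Outcome}):
  P1: blocked at fork node Hospital ∈ conditioning set.
  P2: open — no interior node is in the conditioning set.
{Hospital, Outcome} does not satisfy the backdoor criterion.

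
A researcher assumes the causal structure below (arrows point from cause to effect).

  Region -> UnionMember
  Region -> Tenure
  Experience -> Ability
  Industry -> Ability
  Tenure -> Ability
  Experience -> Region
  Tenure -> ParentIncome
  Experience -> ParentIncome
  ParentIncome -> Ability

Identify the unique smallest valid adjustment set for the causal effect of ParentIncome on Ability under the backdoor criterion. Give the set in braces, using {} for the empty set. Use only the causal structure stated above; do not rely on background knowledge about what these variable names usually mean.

Variables eligible for adjustment (non-descendants of ParentIncome, excluding ParentIncome and Ability): {Experience, Industry, Region, Tenure, UnionMember}.
Backdoor paths from ParentIncome to Ability:
  P1: ParentIncome <- Experience -> Region -> Tenure -> Ability
  P2: ParentIncome <- Experience -> Ability
  P3: ParentIncome <- Tenure <- Region <- Experience -> Ability
  P4: ParentIncome <- Tenure -> Ability
The empty set is not sufficient: P1 (ParentIncome <- Experience -> Region -> Tenure -> Ability) has no collider blocking it and no conditioned non-collider, so it is open.
Try {Experience, Tenure}:
  P1: blocked at fork node Experience ∈ conditioning set.
  P2: blocked at fork node Experience ∈ conditioning set.
  P3: blocked at chain node Tenure ∈ conditioning set.
  P4: blocked at fork node Tenure ∈ conditioning set.
{Experience, Tenure} contains no descendant of ParentIncome and blocks every backdoor path.
Every element of {Experience, Tenure} is needed (dropping Experience leaves P2 open; dropping Tenure leaves P4 open), so no proper subset is valid.
Among all size-2 subsets of the eligible variables, only {Experience, Tenure} blocks every backdoor path, so it is the unique smallest valid adjustment set.

{Experience, Tenure}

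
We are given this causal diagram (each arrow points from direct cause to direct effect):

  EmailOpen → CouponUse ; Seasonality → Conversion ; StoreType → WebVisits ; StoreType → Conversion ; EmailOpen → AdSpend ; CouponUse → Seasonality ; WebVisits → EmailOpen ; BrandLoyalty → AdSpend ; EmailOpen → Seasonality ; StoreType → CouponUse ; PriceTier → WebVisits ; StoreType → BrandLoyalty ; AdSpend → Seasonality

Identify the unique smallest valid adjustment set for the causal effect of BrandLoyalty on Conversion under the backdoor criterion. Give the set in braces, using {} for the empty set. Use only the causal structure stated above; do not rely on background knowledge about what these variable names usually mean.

{StoreType}

Variables eligible for adjustment (non-descendants of BrandLoyalty, excluding BrandLoyalty and Conversion): {CouponUse, EmailOpen, PriceTier, StoreType, WebVisits}.
Backdoor paths from BrandLoyalty to Conversion:
  P1: BrandLoyalty <- StoreType -> WebVisits -> EmailOpen -> CouponUse -> Seasonality -> Conversion
  P2: BrandLoyalty <- StoreType -> WebVisits -> EmailOpen -> AdSpend -> Seasonality -> Conversion
  P3: BrandLoyalty <- StoreType -> WebVisits -> EmailOpen -> Seasonality -> Conversion
  P4: BrandLoyalty <- StoreType -> CouponUse <- EmailOpen -> AdSpend -> Seasonality -> Conversion
  P5: BrandLoyalty <- StoreType -> CouponUse <- EmailOpen -> Seasonality -> Conversion
  P6: BrandLoyalty <- StoreType -> CouponUse -> Seasonality -> Conversion
  P7: BrandLoyalty <- StoreType -> Conversion
The empty set is not sufficient: P1 (BrandLoyalty <- StoreType -> WebVisits -> EmailOpen -> CouponUse -> Seasonality -> Conversion) has no collider blocking it and no conditioned non-collider, so it is open.
Try {StoreType}:
  P1: blocked at fork node StoreType ∈ conditioning set.
  P2: blocked at fork node StoreType ∈ conditioning set.
  P3: blocked at fork node StoreType ∈ conditioning set.
  P4: blocked at fork node StoreType ∈ conditioning set.
  P5: blocked at fork node StoreType ∈ conditioning set.
  P6: blocked at fork node StoreType ∈ conditioning set.
  P7: blocked at fork node StoreType ∈ conditioning set.
{StoreType} contains no descendant of BrandLoyalty and blocks every backdoor path.
No other singleton works — e.g. {PriceTier} leaves P1 open — so {StoreType} is the unique smallest valid adjustment set.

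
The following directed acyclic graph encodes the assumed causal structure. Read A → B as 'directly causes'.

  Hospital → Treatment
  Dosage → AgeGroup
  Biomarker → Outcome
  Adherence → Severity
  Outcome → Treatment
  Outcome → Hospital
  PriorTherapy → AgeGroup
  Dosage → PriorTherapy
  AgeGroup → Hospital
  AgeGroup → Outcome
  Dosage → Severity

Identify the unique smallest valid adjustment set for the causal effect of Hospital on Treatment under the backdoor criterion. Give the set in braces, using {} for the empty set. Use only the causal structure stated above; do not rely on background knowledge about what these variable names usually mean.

Variables eligible for adjustment (non-descendants of Hospital, excluding Hospital and Treatment): {Adherence, AgeGroup, Biomarker, Dosage, Outcome, PriorTherapy, Severity}.
Backdoor paths from Hospital to Treatment:
  P1: Hospital <- AgeGroup -> Outcome -> Treatment
  P2: Hospital <- Outcome -> Treatment
The empty set is not sufficient: P1 (Hospital <- AgeGroup -> Outcome -> Treatment) has no collider blocking it and no conditioned non-collider, so it is open.
Try {Outcome}:
  P1: blocked at chain node Outcome ∈ conditioning set.
  P2: blocked at fork node Outcome ∈ conditioning set.
{Outcome} contains no descendant of Hospital and blocks every backdoor path.
No other singleton works — e.g. {Dosage} leaves P1 open — so {Outcome} is the unique smallest valid adjustment set.

{Outcome}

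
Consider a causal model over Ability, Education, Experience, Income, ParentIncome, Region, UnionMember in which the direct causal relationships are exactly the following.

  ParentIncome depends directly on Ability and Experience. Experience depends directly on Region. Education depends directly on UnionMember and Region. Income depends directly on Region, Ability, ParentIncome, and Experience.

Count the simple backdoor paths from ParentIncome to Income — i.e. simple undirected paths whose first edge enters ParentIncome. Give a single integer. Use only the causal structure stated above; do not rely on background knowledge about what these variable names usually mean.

A backdoor path from ParentIncome to Income is any simple undirected path whose first edge points into ParentIncome (i.e. leaves ParentIncome via a parent).
Parents of ParentIncome: {Ability, Experience}.
Enumerating:
  P1: ParentIncome <- Ability -> Income
  P2: ParentIncome <- Experience <- Region -> Income
  P3: ParentIncome <- Experience -> Income
That exhausts the simple backdoor paths. Count: 3.

3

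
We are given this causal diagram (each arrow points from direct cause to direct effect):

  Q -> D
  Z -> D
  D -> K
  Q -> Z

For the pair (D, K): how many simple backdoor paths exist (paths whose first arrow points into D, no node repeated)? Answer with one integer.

0

A backdoor path from D to K is any simple undirected path whose first edge points into D (i.e. leaves D via a parent).
Parents of D: {Q, Z}.
No simple path from any parent of D reaches K without revisiting D, so there are no backdoor paths.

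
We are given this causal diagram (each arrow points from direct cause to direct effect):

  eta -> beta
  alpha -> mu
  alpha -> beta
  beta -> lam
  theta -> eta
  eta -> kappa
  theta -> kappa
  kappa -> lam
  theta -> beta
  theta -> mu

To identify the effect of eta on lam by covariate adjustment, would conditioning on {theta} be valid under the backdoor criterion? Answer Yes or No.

Backdoor paths from eta to lam (paths whose first edge points into eta):
  P1: eta <- theta -> kappa -> lam
  P2: eta <- theta -> beta -> lam
  P3: eta <- theta -> mu <- alpha -> beta -> lam
Condition 1 (no descendant of eta in the set): holds — descendants of eta are {beta, kappa, lam}; none are in {theta}.
Condition 2 (every backdoor path blocked by {theta}):
  P1: blocked at fork node theta ∈ conditioning set.
  P2: blocked at fork node theta ∈ conditioning set.
  P3: blocked at fork node theta ∈ conditioning set.
{theta} satisfies the backdoor criterion.

Yes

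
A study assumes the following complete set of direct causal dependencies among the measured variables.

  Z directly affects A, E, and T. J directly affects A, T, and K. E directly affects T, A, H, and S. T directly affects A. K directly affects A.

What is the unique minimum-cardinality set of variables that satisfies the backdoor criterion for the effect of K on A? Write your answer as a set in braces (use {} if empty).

{J}

Variables eligible for adjustment (non-descendants of K, excluding K and A): {E, H, J, S, T, Z}.
Backdoor paths from K to A:
  P1: K <- J -> T <- Z -> E -> A
  P2: K <- J -> T <- Z -> A
  P3: K <- J -> T <- E <- Z -> A
  P4: K <- J -> T <- E -> A
  P5: K <- J -> T -> A
  P6: K <- J -> A
The empty set is not sufficient: P5 (K <- J -> T -> A) has no collider blocking it and no conditioned non-collider, so it is open.
Try {J}:
  P1: blocked at fork node J ∈ conditioning set.
  P2: blocked at fork node J ∈ conditioning set.
  P3: blocked at fork node J ∈ conditioning set.
  P4: blocked at fork node J ∈ conditioning set.
  P5: blocked at fork node J ∈ conditioning set.
  P6: blocked at fork node J ∈ conditioning set.
{J} contains no descendant of K and blocks every backdoor path.
No other singleton works — e.g. {Z} leaves P5 open — so {J} is the unique smallest valid adjustment set.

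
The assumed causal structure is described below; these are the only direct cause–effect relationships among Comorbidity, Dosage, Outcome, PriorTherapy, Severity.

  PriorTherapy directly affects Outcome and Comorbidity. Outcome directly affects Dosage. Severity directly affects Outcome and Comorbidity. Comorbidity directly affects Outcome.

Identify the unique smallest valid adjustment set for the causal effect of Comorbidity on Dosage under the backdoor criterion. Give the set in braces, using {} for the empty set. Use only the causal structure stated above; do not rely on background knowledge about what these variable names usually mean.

Variables eligible for adjustment (non-descendants of Comorbidity, excluding Comorbidity and Dosage): {PriorTherapy, Severity}.
Backdoor paths from Comorbidity to Dosage:
  P1: Comorbidity <- PriorTherapy -> Outcome -> Dosage
  P2: Comorbidity <- Severity -> Outcome -> Dosage
The empty set is not sufficient: P1 (Comorbidity <- PriorTherapy -> Outcome -> Dosage) has no collider blocking it and no conditioned non-collider, so it is open.
Try {PriorTherapy, Severity}:
  P1: blocked at fork node PriorTherapy ∈ conditioning set.
  P2: blocked at fork node Severity ∈ conditioning set.
{PriorTherapy, Severity} contains no descendant of Comorbidity and blocks every backdoor path.
Every element of {PriorTherapy, Severity} is needed (dropping PriorTherapy leaves P1 open; dropping Severity leaves P2 open), so no proper subset is valid.
Among all size-2 subsets of the eligible variables, only {PriorTherapy, Severity} blocks every backdoor path, so it is the unique smallest valid adjustment set.

{PriorTherapy, Severity}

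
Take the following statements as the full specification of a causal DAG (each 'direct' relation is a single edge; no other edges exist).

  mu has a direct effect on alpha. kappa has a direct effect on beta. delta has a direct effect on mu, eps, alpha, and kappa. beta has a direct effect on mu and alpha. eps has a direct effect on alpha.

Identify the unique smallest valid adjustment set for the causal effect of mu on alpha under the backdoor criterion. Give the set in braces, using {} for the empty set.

Variables eligible for adjustment (non-descendants of mu, excluding mu and alpha): {beta, delta, eps, kappa}.
Backdoor paths from mu to alpha:
  P1: mu <- delta -> kappa -> beta -> alpha
  P2: mu <- delta -> eps -> alpha
  P3: mu <- delta -> alpha
  P4: mu <- beta <- kappa <- delta -> eps -> alpha
  P5: mu <- beta <- kappa <- delta -> alpha
  P6: mu <- beta -> alpha
The empty set is not sufficient: P1 (mu <- delta -> kappa -> beta -> alpha) has no collider blocking it and no conditioned non-collider, so it is open.
Try {beta, delta}:
  P1: blocked at fork node delta ∈ conditioning set.
  P2: blocked at fork node delta ∈ conditioning set.
  P3: blocked at fork node delta ∈ conditioning set.
  P4: blocked at chain node beta ∈ conditioning set.
  P5: blocked at chain node beta ∈ conditioning set.
  P6: blocked at fork node beta ∈ conditioning set.
{beta, delta} contains no descendant of mu and blocks every backdoor path.
Every element of {beta, delta} is needed (dropping beta leaves P6 open; dropping delta leaves P2 open), so no proper subset is valid.
Among all size-2 subsets of the eligible variables, only {beta, delta} blocks every backdoor path, so it is the unique smallest valid adjustment set.

{beta, delta}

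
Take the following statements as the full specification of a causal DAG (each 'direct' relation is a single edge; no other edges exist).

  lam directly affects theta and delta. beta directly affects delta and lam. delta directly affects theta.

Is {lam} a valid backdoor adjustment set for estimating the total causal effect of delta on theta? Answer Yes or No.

Yes

Backdoor paths from delta to theta (paths whose first edge points into delta):
  P1: delta <- beta -> lam -> theta
  P2: delta <- lam -> theta
Condition 1 (no descendant of delta in the set): holds — descendants of delta are {theta}; none are in {lam}.
Condition 2 (every backdoor path blocked by {lam}):
  P1: blocked at chain node lam ∈ conditioning set.
  P2: blocked at fork node lam ∈ conditioning set.
{lam} satisfies the backdoor criterion.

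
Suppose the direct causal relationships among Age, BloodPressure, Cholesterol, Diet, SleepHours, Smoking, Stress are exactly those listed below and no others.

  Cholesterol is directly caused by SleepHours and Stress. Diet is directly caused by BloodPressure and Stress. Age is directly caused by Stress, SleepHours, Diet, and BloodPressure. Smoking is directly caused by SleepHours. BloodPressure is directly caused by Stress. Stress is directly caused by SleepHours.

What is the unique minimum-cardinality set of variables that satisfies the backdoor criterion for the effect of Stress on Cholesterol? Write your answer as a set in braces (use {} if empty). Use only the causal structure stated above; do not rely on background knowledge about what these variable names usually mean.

{SleepHours}

Variables eligible for adjustment (non-descendants of Stress, excluding Stress and Cholesterol): {SleepHours, Smoking}.
Backdoor paths from Stress to Cholesterol:
  P1: Stress <- SleepHours -> Cholesterol
The empty set is not sufficient: P1 (Stress <- SleepHours -> Cholesterol) has no collider blocking it and no conditioned non-collider, so it is open.
Try {SleepHours}:
  P1: blocked at fork node SleepHours ∈ conditioning set.
{SleepHours} contains no descendant of Stress and blocks every backdoor path.
No other singleton works — e.g. {Smoking} leaves P1 open — so {SleepHours} is the unique smallest valid adjustment set.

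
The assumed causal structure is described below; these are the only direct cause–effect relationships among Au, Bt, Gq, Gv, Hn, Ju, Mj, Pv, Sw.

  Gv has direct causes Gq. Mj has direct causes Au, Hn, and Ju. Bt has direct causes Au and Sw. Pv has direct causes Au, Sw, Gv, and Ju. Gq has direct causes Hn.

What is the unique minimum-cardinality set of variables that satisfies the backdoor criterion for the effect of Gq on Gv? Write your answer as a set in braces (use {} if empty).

Variables eligible for adjustment (non-descendants of Gq, excluding Gq and Gv): {Au, Bt, Hn, Ju, Mj, Sw}.
Backdoor paths from Gq to Gv:
  P1: Gq <- Hn -> Mj <- Ju -> Pv <- Gv
  P2: Gq <- Hn -> Mj <- Au -> Bt <- Sw -> Pv <- Gv
  P3: Gq <- Hn -> Mj <- Au -> Pv <- Gv
Each backdoor path contains an unconditioned collider, so every path is already blocked with the empty conditioning set:
  P1: blocked at collider Mj (neither it nor any descendant is in the conditioning set).
  P2: blocked at collider Mj (neither it nor any descendant is in the conditioning set).
  P3: blocked at collider Mj (neither it nor any descendant is in the conditioning set).
The empty set is therefore the unique smallest valid set.

{}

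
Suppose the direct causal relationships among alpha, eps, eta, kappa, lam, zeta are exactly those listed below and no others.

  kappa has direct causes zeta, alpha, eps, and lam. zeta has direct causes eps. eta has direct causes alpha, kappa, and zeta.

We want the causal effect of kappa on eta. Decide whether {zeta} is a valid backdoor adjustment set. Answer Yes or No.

Backdoor paths from kappa to eta (paths whose first edge points into kappa):
  P1: kappa <- eps -> zeta -> eta
  P2: kappa <- alpha -> eta
  P3: kappa <- zeta -> eta
Condition 1 (no descendant of kappa in the set): holds — descendants of kappa are {eta}; none are in {zeta}.
Condition 2 (every backdoor path blocked by {zeta}):
  P1: blocked at chain node zeta ∈ conditioning set.
  P2: open — no interior node is in the conditioning set.
  P3: blocked at fork node zeta ∈ conditioning set.
{zeta} does not satisfy the backdoor criterion.

No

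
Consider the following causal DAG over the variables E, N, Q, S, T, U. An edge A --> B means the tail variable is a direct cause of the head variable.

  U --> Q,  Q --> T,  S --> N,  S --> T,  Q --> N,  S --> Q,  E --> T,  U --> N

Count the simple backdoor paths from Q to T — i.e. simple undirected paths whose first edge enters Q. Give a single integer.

A backdoor path from Q to T is any simple undirected path whose first edge points into Q (i.e. leaves Q via a parent).
Parents of Q: {S, U}.
Enumerating:
  P1: Q <- S -> T
  P2: Q <- U -> N <- S -> T
That exhausts the simple backdoor paths. Count: 2.

2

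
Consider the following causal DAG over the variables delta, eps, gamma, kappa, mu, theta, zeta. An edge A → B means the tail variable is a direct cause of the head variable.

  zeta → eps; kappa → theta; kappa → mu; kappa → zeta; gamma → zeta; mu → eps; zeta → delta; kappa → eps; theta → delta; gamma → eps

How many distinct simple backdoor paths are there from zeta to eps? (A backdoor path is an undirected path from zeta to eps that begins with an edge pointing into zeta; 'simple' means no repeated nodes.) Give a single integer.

3

A backdoor path from zeta to eps is any simple undirected path whose first edge points into zeta (i.e. leaves zeta via a parent).
Parents of zeta: {gamma, kappa}.
Enumerating:
  P1: zeta <- gamma -> eps
  P2: zeta <- kappa -> mu -> eps
  P3: zeta <- kappa -> eps
That exhausts the simple backdoor paths. Count: 3.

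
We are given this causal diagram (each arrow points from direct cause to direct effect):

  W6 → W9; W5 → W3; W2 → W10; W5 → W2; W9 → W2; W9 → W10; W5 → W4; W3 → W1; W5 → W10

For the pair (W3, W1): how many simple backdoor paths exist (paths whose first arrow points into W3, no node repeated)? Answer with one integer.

A backdoor path from W3 to W1 is any simple undirected path whose first edge points into W3 (i.e. leaves W3 via a parent).
Parents of W3: {W5}.
No simple path from any parent of W3 reaches W1 without revisiting W3, so there are no backdoor paths.

0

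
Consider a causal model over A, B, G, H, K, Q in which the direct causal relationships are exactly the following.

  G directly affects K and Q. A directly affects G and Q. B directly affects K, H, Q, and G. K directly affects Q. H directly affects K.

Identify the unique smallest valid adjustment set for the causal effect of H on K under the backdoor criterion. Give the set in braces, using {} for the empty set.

{B}

Variables eligible for adjustment (non-descendants of H, excluding H and K): {A, B, G}.
Backdoor paths from H to K:
  P1: H <- B -> G <- A -> Q <- K
  P2: H <- B -> G -> K
  P3: H <- B -> G -> Q <- K
  P4: H <- B -> K
  P5: H <- B -> Q <- A -> G -> K
  P6: H <- B -> Q <- G -> K
  P7: H <- B -> Q <- K
The empty set is not sufficient: P2 (H <- B -> G -> K) has no collider blocking it and no conditioned non-collider, so it is open.
Try {B}:
  P1: blocked at fork node B ∈ conditioning set.
  P2: blocked at fork node B ∈ conditioning set.
  P3: blocked at fork node B ∈ conditioning set.
  P4: blocked at fork node B ∈ conditioning set.
  P5: blocked at fork node B ∈ conditioning set.
  P6: blocked at fork node B ∈ conditioning set.
  P7: blocked at fork node B ∈ conditioning set.
{B} contains no descendant of H and blocks every backdoor path.
No other singleton works — e.g. {A} leaves P2 open — so {B} is the unique smallest valid adjustment set.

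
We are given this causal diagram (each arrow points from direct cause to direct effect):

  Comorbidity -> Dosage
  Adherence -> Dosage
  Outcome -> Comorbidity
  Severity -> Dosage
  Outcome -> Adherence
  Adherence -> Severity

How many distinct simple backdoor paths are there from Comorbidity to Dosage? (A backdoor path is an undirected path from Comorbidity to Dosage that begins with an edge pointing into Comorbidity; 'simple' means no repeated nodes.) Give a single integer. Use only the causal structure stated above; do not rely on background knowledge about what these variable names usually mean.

A backdoor path from Comorbidity to Dosage is any simple undirected path whose first edge points into Comorbidity (i.e. leaves Comorbidity via a parent).
Parents of Comorbidity: {Outcome}.
Enumerating:
  P1: Comorbidity <- Outcome -> Adherence -> Severity -> Dosage
  P2: Comorbidity <- Outcome -> Adherence -> Dosage
That exhausts the simple backdoor paths. Count: 2.

2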